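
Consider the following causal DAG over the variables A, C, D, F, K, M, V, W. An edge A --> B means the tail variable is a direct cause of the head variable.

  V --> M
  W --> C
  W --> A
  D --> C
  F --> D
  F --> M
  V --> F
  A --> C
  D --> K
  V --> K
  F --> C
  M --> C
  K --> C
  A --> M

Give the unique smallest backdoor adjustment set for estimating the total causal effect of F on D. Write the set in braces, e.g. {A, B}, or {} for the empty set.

{}

Variables eligible for adjustment (non-descendants of F, excluding F and D): {A, V, W}.
Backdoor paths from F to D:
  P1: F <- V -> K <- D
  P2: F <- V -> K -> C <- D
  P3: F <- V -> M <- A <- W -> C <- D
  P4: F <- V -> M <- A <- W -> C <- K <- D
  P5: F <- V -> M <- A -> C <- D
  P6: F <- V -> M <- A -> C <- K <- D
  P7: F <- V -> M -> C <- D
  P8: F <- V -> M -> C <- K <- D
Each backdoor path contains an unconditioned collider, so every path is already blocked with the empty conditioning set:
  P1: blocked at collider K (neither it nor any descendant is in the conditioning set).
  P2: blocked at collider C (neither it nor any descendant is in the conditioning set).
  P3: blocked at collider M (neither it nor any descendant is in the conditioning set).
  P4: blocked at collider M (neither it nor any descendant is in the conditioning set).
  P5: blocked at collider M (neither it nor any descendant is in the conditioning set).
  P6: blocked at collider M (neither it nor any descendant is in the conditioning set).
  P7: blocked at collider C (neither it nor any descendant is in the conditioning set).
  P8: blocked at collider C (neither it nor any descendant is in the conditioning set).
The empty set is therefore the unique smallest valid set.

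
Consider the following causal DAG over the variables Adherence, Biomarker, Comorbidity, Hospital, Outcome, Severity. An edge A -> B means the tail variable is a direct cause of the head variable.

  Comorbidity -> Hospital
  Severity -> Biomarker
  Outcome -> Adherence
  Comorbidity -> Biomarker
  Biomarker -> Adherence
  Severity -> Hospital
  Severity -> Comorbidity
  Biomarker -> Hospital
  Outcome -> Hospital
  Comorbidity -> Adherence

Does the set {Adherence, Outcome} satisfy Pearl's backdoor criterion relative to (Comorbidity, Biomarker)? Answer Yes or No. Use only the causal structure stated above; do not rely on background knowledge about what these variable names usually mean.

No

Backdoor paths from Comorbidity to Biomarker (paths whose first edge points into Comorbidity):
  P1: Comorbidity <- Severity -> Biomarker
  P2: Comorbidity <- Severity -> Hospital <- Biomarker
  P3: Comorbidity <- Severity -> Hospital <- Outcome -> Adherence <- Biomarker
Condition 1 (no descendant of Comorbidity in the set): FAILS — Adherence is a descendant of Comorbidity.
Condition 2 (every backdoor path blocked by {Adherence, Outcome}):
  P1: open — no interior node is in the conditioning set.
  P2: blocked at collider Hospital (neither it nor any descendant is in the conditioning set).
  P3: blocked at collider Hospital (neither it nor any descendant is in the conditioning set).
{Adherence, Outcome} does not satisfy the backdoor criterion.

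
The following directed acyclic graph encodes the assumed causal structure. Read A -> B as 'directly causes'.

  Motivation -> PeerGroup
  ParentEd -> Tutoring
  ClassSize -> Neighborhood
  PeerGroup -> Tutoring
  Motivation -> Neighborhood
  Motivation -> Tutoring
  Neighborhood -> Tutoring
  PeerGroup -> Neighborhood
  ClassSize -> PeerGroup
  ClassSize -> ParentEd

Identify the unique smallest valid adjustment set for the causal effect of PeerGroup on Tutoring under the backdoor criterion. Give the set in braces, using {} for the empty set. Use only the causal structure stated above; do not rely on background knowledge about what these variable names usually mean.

Variables eligible for adjustment (non-descendants of PeerGroup, excluding PeerGroup and Tutoring): {ClassSize, Motivation, ParentEd}.
Backdoor paths from PeerGroup to Tutoring:
  P1: PeerGroup <- ClassSize -> ParentEd -> Tutoring
  P2: PeerGroup <- ClassSize -> Neighborhood <- Motivation -> Tutoring
  P3: PeerGroup <- ClassSize -> Neighborhood -> Tutoring
  P4: PeerGroup <- Motivation -> Neighborhood <- ClassSize -> ParentEd -> Tutoring
  P5: PeerGroup <- Motivation -> Neighborhood -> Tutoring
  P6: PeerGroup <- Motivation -> Tutoring
The empty set is not sufficient: P1 (PeerGroup <- ClassSize -> ParentEd -> Tutoring) has no collider blocking it and no conditioned non-collider, so it is open.
Try {ClassSize, Motivation}:
  P1: blocked at fork node ClassSize ∈ conditioning set.
  P2: blocked at fork node ClassSize ∈ conditioning set.
  P3: blocked at fork node ClassSize ∈ conditioning set.
  P4: blocked at fork node Motivation ∈ conditioning set.
  P5: blocked at fork node Motivation ∈ conditioning set.
  P6: blocked at fork node Motivation ∈ conditioning set.
{ClassSize, Motivation} contains no descendant of PeerGroup and blocks every backdoor path.
Every element of {ClassSize, Motivation} is needed (dropping ClassSize leaves P1 open; dropping Motivation leaves P5 open), so no proper subset is valid.
Among all size-2 subsets of the eligible variables, only {ClassSize, Motivation} blocks every backdoor path, so it is the unique smallest valid adjustment set.

{ClassSize, Motivation}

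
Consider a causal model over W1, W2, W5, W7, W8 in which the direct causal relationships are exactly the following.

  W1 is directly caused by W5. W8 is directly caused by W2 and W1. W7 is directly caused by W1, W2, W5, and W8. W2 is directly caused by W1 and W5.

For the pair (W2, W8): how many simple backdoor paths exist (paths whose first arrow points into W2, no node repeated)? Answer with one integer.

A backdoor path from W2 to W8 is any simple undirected path whose first edge points into W2 (i.e. leaves W2 via a parent).
Parents of W2: {W1, W5}.
Enumerating:
  P1: W2 <- W5 -> W1 -> W8
  P2: W2 <- W5 -> W1 -> W7 <- W8
  P3: W2 <- W5 -> W7 <- W1 -> W8
  P4: W2 <- W5 -> W7 <- W8
  P5: W2 <- W1 <- W5 -> W7 <- W8
  P6: W2 <- W1 -> W8
  P7: W2 <- W1 -> W7 <- W8
That exhausts the simple backdoor paths. Count: 7.

7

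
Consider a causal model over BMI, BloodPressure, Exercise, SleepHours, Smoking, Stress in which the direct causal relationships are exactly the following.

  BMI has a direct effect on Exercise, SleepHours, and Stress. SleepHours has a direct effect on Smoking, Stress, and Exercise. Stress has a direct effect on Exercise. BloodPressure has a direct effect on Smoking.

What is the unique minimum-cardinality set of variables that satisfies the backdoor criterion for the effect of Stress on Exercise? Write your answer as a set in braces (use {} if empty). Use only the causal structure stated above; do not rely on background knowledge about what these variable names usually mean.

{BMI, SleepHours}

Variables eligible for adjustment (non-descendants of Stress, excluding Stress and Exercise): {BMI, BloodPressure, SleepHours, Smoking}.
Backdoor paths from Stress to Exercise:
  P1: Stress <- BMI -> SleepHours -> Exercise
  P2: Stress <- BMI -> Exercise
  P3: Stress <- SleepHours <- BMI -> Exercise
  P4: Stress <- SleepHours -> Exercise
The empty set is not sufficient: P1 (Stress <- BMI -> SleepHours -> Exercise) has no collider blocking it and no conditioned non-collider, so it is open.
Try {BMI, SleepHours}:
  P1: blocked at fork node BMI ∈ conditioning set.
  P2: blocked at fork node BMI ∈ conditioning set.
  P3: blocked at chain node SleepHours ∈ conditioning set.
  P4: blocked at fork node SleepHours ∈ conditioning set.
{BMI, SleepHours} contains no descendant of Stress and blocks every backdoor path.
Every element of {BMI, SleepHours} is needed (dropping BMI leaves P2 open; dropping SleepHours leaves P4 open), so no proper subset is valid.
Among all size-2 subsets of the eligible variables, only {BMI, SleepHours} blocks every backdoor path, so it is the unique smallest valid adjustment set.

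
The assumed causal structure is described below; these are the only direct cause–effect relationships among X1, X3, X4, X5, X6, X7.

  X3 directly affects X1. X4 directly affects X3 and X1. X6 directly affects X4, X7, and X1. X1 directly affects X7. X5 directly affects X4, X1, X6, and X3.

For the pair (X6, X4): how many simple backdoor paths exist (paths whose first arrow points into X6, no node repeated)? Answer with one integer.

A backdoor path from X6 to X4 is any simple undirected path whose first edge points into X6 (i.e. leaves X6 via a parent).
Parents of X6: {X5}.
Enumerating:
  P1: X6 <- X5 -> X4
  P2: X6 <- X5 -> X3 <- X4
  P3: X6 <- X5 -> X3 -> X1 <- X4
  P4: X6 <- X5 -> X1 <- X4
  P5: X6 <- X5 -> X1 <- X3 <- X4
That exhausts the simple backdoor paths. Count: 5.

5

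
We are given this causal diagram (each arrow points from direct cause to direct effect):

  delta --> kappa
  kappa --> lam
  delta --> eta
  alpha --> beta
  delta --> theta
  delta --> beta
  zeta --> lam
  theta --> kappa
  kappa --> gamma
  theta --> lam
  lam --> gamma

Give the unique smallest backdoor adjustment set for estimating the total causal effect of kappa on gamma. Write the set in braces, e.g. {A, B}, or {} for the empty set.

Variables eligible for adjustment (non-descendants of kappa, excluding kappa and gamma): {alpha, beta, delta, eta, theta, zeta}.
Backdoor paths from kappa to gamma:
  P1: kappa <- delta -> theta -> lam -> gamma
  P2: kappa <- theta -> lam -> gamma
The empty set is not sufficient: P1 (kappa <- delta -> theta -> lam -> gamma) has no collider blocking it and no conditioned non-collider, so it is open.
Try {theta}:
  P1: blocked at chain node theta ∈ conditioning set.
  P2: blocked at fork node theta ∈ conditioning set.
{theta} contains no descendant of kappa and blocks every backdoor path.
No other singleton works — e.g. {delta} leaves P2 open — so {theta} is the unique smallest valid adjustment set.

{theta}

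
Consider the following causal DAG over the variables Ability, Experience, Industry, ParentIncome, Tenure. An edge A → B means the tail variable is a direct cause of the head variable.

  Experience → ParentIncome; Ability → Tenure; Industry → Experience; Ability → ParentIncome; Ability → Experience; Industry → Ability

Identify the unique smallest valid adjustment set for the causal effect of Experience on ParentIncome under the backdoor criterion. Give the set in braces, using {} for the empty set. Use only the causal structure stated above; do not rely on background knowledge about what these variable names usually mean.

Variables eligible for adjustment (non-descendants of Experience, excluding Experience and ParentIncome): {Ability, Industry, Tenure}.
Backdoor paths from Experience to ParentIncome:
  P1: Experience <- Industry -> Ability -> ParentIncome
  P2: Experience <- Ability -> ParentIncome
The empty set is not sufficient: P1 (Experience <- Industry -> Ability -> ParentIncome) has no collider blocking it and no conditioned non-collider, so it is open.
Try {Ability}:
  P1: blocked at chain node Ability ∈ conditioning set.
  P2: blocked at fork node Ability ∈ conditioning set.
{Ability} contains no descendant of Experience and blocks every backdoor path.
No other singleton works — e.g. {Industry} leaves P2 open — so {Ability} is the unique smallest valid adjustment set.

{Ability}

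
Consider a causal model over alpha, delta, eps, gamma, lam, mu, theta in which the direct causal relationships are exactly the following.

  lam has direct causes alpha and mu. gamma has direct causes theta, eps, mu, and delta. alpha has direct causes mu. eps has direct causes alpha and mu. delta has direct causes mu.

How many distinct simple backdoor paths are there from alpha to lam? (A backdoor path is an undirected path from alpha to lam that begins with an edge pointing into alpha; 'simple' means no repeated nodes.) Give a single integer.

1

A backdoor path from alpha to lam is any simple undirected path whose first edge points into alpha (i.e. leaves alpha via a parent).
Parents of alpha: {mu}.
Enumerating:
  P1: alpha <- mu -> lam
That exhausts the simple backdoor paths. Count: 1.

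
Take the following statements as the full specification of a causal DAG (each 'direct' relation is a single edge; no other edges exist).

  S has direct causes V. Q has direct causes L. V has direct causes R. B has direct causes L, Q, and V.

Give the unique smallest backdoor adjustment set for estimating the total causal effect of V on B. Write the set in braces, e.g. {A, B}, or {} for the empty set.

{}

Variables eligible for adjustment (non-descendants of V, excluding V and B): {L, Q, R}.
Backdoor paths from V to B:
  (none)
With no backdoor paths the empty set already satisfies the criterion, and it is trivially minimal.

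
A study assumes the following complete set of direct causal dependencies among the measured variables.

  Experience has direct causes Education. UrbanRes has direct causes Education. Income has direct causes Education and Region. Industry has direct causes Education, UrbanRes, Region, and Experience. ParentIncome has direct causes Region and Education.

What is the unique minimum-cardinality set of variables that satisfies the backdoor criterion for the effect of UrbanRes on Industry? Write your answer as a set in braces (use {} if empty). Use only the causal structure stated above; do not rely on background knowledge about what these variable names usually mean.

Variables eligible for adjustment (non-descendants of UrbanRes, excluding UrbanRes and Industry): {Education, Experience, Income, ParentIncome, Region}.
Backdoor paths from UrbanRes to Industry:
  P1: UrbanRes <- Education -> Experience -> Industry
  P2: UrbanRes <- Education -> ParentIncome <- Region -> Industry
  P3: UrbanRes <- Education -> Industry
  P4: UrbanRes <- Education -> Income <- Region -> Industry
The empty set is not sufficient: P1 (UrbanRes <- Education -> Experience -> Industry) has no collider blocking it and no conditioned non-collider, so it is open.
Try {Education}:
  P1: blocked at fork node Education ∈ conditioning set.
  P2: blocked at fork node Education ∈ conditioning set.
  P3: blocked at fork node Education ∈ conditioning set.
  P4: blocked at fork node Education ∈ conditioning set.
{Education} contains no descendant of UrbanRes and blocks every backdoor path.
No other singleton works — e.g. {Region} leaves P1 open — so {Education} is the unique smallest valid adjustment set.

{Education}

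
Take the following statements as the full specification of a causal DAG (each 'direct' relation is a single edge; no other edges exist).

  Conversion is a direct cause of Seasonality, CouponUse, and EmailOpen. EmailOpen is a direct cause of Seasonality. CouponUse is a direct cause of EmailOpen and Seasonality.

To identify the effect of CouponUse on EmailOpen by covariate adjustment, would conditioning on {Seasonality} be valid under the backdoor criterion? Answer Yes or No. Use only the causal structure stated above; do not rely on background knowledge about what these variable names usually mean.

No

Backdoor paths from CouponUse to EmailOpen (paths whose first edge points into CouponUse):
  P1: CouponUse <- Conversion -> EmailOpen
  P2: CouponUse <- Conversion -> Seasonality <- EmailOpen
Condition 1 (no descendant of CouponUse in the set): FAILS — Seasonality is a descendant of CouponUse.
Condition 2 (every backdoor path blocked by {Seasonality}):
  P1: open — no interior node is in the conditioning set.
  P2: open — collider(s) Seasonality are conditioned on (or have a conditioned descendant) and no non-collider on the path is in the set.
{Seasonality} does not satisfy the backdoor criterion.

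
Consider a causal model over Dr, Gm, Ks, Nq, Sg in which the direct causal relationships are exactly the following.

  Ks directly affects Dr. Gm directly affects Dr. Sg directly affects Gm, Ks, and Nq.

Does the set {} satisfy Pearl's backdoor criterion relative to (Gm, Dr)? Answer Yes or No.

Backdoor paths from Gm to Dr (paths whose first edge points into Gm):
  P1: Gm <- Sg -> Ks -> Dr
Condition 1 (no descendant of Gm in the set): holds — descendants of Gm are {Dr}; none are in {}.
Condition 2 (every backdoor path blocked by {}):
  P1: open — no interior node is in the conditioning set.
{} does not satisfy the backdoor criterion.

No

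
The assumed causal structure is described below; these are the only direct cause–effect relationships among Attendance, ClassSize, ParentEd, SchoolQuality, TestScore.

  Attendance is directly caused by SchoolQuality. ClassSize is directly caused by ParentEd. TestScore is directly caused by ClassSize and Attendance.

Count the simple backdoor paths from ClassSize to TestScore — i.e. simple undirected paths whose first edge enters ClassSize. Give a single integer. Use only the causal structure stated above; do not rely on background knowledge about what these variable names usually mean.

A backdoor path from ClassSize to TestScore is any simple undirected path whose first edge points into ClassSize (i.e. leaves ClassSize via a parent).
Parents of ClassSize: {ParentEd}.
No simple path from any parent of ClassSize reaches TestScore without revisiting ClassSize, so there are no backdoor paths.

0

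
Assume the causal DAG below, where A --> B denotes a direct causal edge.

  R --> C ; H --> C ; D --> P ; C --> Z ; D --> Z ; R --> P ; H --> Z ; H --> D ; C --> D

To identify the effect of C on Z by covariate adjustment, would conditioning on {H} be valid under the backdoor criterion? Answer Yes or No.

Backdoor paths from C to Z (paths whose first edge points into C):
  P1: C <- R -> P <- D <- H -> Z
  P2: C <- R -> P <- D -> Z
  P3: C <- H -> D -> Z
  P4: C <- H -> Z
Condition 1 (no descendant of C in the set): holds — descendants of C are {D, P, Z}; none are in {H}.
Condition 2 (every backdoor path blocked by {H}):
  P1: blocked at collider P (neither it nor any descendant is in the conditioning set).
  P2: blocked at collider P (neither it nor any descendant is in the conditioning set).
  P3: blocked at fork node H ∈ conditioning set.
  P4: blocked at fork node H ∈ conditioning set.
{H} satisfies the backdoor criterion.

Yes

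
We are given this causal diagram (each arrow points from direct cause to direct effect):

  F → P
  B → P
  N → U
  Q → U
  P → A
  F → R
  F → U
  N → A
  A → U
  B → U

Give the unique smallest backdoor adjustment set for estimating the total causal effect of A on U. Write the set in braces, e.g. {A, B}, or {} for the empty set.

Variables eligible for adjustment (non-descendants of A, excluding A and U): {B, F, N, P, Q, R}.
Backdoor paths from A to U:
  P1: A <- P <- F -> U
  P2: A <- P <- B -> U
  P3: A <- N -> U
The empty set is not sufficient: P1 (A <- P <- F -> U) has no collider blocking it and no conditioned non-collider, so it is open.
Try {N, P}:
  P1: blocked at chain node P ∈ conditioning set.
  P2: blocked at chain node P ∈ conditioning set.
  P3: blocked at fork node N ∈ conditioning set.
{N, P} contains no descendant of A and blocks every backdoor path.
Every element of {N, P} is needed (dropping N leaves P3 open; dropping P leaves P1 open), so no proper subset is valid.
Among all size-2 subsets of the eligible variables, only {N, P} blocks every backdoor path, so it is the unique smallest valid adjustment set.

{N, P}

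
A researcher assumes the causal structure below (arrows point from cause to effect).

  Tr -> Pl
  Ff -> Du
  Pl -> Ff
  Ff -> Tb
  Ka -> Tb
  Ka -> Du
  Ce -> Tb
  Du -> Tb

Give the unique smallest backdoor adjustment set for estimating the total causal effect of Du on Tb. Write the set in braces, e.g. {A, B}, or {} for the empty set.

{Ff, Ka}

Variables eligible for adjustment (non-descendants of Du, excluding Du and Tb): {Ce, Ff, Ka, Pl, Tr}.
Backdoor paths from Du to Tb:
  P1: Du <- Ka -> Tb
  P2: Du <- Ff -> Tb
The empty set is not sufficient: P1 (Du <- Ka -> Tb) has no collider blocking it and no conditioned non-collider, so it is open.
Try {Ff, Ka}:
  P1: blocked at fork node Ka ∈ conditioning set.
  P2: blocked at fork node Ff ∈ conditioning set.
{Ff, Ka} contains no descendant of Du and blocks every backdoor path.
Every element of {Ff, Ka} is needed (dropping Ff leaves P2 open; dropping Ka leaves P1 open), so no proper subset is valid.
Among all size-2 subsets of the eligible variables, only {Ff, Ka} blocks every backdoor path, so it is the unique smallest valid adjustment set.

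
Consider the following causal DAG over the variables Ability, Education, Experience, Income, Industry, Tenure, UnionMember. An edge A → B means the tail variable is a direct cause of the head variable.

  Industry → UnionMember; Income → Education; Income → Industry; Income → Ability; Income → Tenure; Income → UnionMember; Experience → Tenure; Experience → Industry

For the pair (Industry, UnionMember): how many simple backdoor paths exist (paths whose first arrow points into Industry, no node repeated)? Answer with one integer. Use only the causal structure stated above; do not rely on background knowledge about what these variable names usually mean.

A backdoor path from Industry to UnionMember is any simple undirected path whose first edge points into Industry (i.e. leaves Industry via a parent).
Parents of Industry: {Experience, Income}.
Enumerating:
  P1: Industry <- Income -> UnionMember
  P2: Industry <- Experience -> Tenure <- Income -> UnionMember
That exhausts the simple backdoor paths. Count: 2.

2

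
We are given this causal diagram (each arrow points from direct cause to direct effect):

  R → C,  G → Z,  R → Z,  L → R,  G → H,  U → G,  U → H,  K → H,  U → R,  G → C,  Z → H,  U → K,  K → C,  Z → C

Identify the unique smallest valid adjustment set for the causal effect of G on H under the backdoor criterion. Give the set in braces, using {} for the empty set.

{U}

Variables eligible for adjustment (non-descendants of G, excluding G and H): {K, L, R, U}.
Backdoor paths from G to H:
  P1: G <- U -> K -> C <- R -> Z -> H
  P2: G <- U -> K -> C <- Z -> H
  P3: G <- U -> K -> H
  P4: G <- U -> R -> Z -> C <- K -> H
  P5: G <- U -> R -> Z -> H
  P6: G <- U -> R -> C <- K -> H
  P7: G <- U -> R -> C <- Z -> H
  P8: G <- U -> H
The empty set is not sufficient: P3 (G <- U -> K -> H) has no collider blocking it and no conditioned non-collider, so it is open.
Try {U}:
  P1: blocked at fork node U ∈ conditioning set.
  P2: blocked at fork node U ∈ conditioning set.
  P3: blocked at fork node U ∈ conditioning set.
  P4: blocked at fork node U ∈ conditioning set.
  P5: blocked at fork node U ∈ conditioning set.
  P6: blocked at fork node U ∈ conditioning set.
  P7: blocked at fork node U ∈ conditioning set.
  P8: blocked at fork node U ∈ conditioning set.
{U} contains no descendant of G and blocks every backdoor path.
No other singleton works — e.g. {L} leaves P3 open — so {U} is the unique smallest valid adjustment set.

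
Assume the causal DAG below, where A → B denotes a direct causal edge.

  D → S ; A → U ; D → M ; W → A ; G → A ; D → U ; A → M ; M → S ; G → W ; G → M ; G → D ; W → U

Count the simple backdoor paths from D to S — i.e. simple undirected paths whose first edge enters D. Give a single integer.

4

A backdoor path from D to S is any simple undirected path whose first edge points into D (i.e. leaves D via a parent).
Parents of D: {G}.
Enumerating:
  P1: D <- G -> W -> A -> M -> S
  P2: D <- G -> W -> U <- A -> M -> S
  P3: D <- G -> A -> M -> S
  P4: D <- G -> M -> S
That exhausts the simple backdoor paths. Count: 4.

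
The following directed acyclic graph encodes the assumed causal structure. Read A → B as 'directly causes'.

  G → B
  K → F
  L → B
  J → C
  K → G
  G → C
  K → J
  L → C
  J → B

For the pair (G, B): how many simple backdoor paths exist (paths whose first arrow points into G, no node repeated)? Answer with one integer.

2

A backdoor path from G to B is any simple undirected path whose first edge points into G (i.e. leaves G via a parent).
Parents of G: {K}.
Enumerating:
  P1: G <- K -> J -> B
  P2: G <- K -> J -> C <- L -> B
That exhausts the simple backdoor paths. Count: 2.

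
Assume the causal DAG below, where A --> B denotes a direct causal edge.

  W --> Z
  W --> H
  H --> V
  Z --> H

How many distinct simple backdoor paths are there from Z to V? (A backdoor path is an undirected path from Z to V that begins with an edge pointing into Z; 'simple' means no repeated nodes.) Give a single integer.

A backdoor path from Z to V is any simple undirected path whose first edge points into Z (i.e. leaves Z via a parent).
Parents of Z: {W}.
Enumerating:
  P1: Z <- W -> H -> V
That exhausts the simple backdoor paths. Count: 1.

1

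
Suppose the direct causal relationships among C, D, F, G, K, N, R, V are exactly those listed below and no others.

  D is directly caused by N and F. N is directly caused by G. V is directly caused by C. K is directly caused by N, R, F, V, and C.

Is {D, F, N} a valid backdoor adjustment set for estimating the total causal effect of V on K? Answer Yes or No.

No

Backdoor paths from V to K (paths whose first edge points into V):
  P1: V <- C -> K
Condition 1 (no descendant of V in the set): holds — descendants of V are {K}; none are in {D, F, N}.
Condition 2 (every backdoor path blocked by {D, F, N}):
  P1: open — no interior node is in the conditioning set.
{D, F, N} does not satisfy the backdoor criterion.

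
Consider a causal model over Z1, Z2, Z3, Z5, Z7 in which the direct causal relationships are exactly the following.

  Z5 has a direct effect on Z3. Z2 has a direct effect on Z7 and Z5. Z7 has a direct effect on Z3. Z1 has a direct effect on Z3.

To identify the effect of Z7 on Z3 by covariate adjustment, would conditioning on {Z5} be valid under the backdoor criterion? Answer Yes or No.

Backdoor paths from Z7 to Z3 (paths whose first edge points into Z7):
  P1: Z7 <- Z2 -> Z5 -> Z3
Condition 1 (no descendant of Z7 in the set): holds — descendants of Z7 are {Z3}; none are in {Z5}.
Condition 2 (every backdoor path blocked by {Z5}):
  P1: blocked at chain node Z5 ∈ conditioning set.
{Z5} satisfies the backdoor criterion.

Yes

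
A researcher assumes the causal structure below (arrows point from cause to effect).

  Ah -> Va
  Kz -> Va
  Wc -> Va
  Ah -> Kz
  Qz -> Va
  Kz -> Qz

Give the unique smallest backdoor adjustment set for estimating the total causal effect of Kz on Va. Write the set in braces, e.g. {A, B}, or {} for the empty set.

Variables eligible for adjustment (non-descendants of Kz, excluding Kz and Va): {Ah, Wc}.
Backdoor paths from Kz to Va:
  P1: Kz <- Ah -> Va
The empty set is not sufficient: P1 (Kz <- Ah -> Va) has no collider blocking it and no conditioned non-collider, so it is open.
Try {Ah}:
  P1: blocked at fork node Ah ∈ conditioning set.
{Ah} contains no descendant of Kz and blocks every backdoor path.
No other singleton works — e.g. {Wc} leaves P1 open — so {Ah} is the unique smallest valid adjustment set.

{Ah}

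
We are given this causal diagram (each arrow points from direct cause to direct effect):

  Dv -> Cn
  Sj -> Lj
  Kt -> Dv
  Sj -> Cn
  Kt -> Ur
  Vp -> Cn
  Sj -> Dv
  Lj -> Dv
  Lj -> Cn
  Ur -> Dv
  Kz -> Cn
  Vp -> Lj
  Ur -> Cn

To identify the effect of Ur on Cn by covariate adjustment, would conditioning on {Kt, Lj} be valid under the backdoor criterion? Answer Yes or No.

Yes

Backdoor paths from Ur to Cn (paths whose first edge points into Ur):
  P1: Ur <- Kt -> Dv <- Sj -> Lj <- Vp -> Cn
  P2: Ur <- Kt -> Dv <- Sj -> Lj -> Cn
  P3: Ur <- Kt -> Dv <- Sj -> Cn
  P4: Ur <- Kt -> Dv <- Lj <- Vp -> Cn
  P5: Ur <- Kt -> Dv <- Lj <- Sj -> Cn
  P6: Ur <- Kt -> Dv <- Lj -> Cn
  P7: Ur <- Kt -> Dv -> Cn
Condition 1 (no descendant of Ur in the set): holds — descendants of Ur are {Cn, Dv}; none are in {Kt, Lj}.
Condition 2 (every backdoor path blocked by {Kt, Lj}):
  P1: blocked at fork node Kt ∈ conditioning set.
  P2: blocked at fork node Kt ∈ conditioning set.
  P3: blocked at fork node Kt ∈ conditioning set.
  P4: blocked at fork node Kt ∈ conditioning set.
  P5: blocked at fork node Kt ∈ conditioning set.
  P6: blocked at fork node Kt ∈ conditioning set.
  P7: blocked at fork node Kt ∈ conditioning set.
{Kt, Lj} satisfies the backdoor criterion.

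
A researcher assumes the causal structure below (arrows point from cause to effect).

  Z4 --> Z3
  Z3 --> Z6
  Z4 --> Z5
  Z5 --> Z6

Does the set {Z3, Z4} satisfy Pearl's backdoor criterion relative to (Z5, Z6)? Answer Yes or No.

Backdoor paths from Z5 to Z6 (paths whose first edge points into Z5):
  P1: Z5 <- Z4 -> Z3 -> Z6
Condition 1 (no descendant of Z5 in the set): holds — descendants of Z5 are {Z6}; none are in {Z3, Z4}.
Condition 2 (every backdoor path blocked by {Z3, Z4}):
  P1: blocked at fork node Z4 ∈ conditioning set.
{Z3, Z4} satisfies the backdoor criterion.

Yes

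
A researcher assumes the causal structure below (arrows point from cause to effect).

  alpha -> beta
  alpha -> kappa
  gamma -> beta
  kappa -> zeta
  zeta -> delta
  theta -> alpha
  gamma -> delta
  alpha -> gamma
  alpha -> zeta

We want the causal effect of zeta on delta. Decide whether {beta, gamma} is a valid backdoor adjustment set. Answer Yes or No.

Backdoor paths from zeta to delta (paths whose first edge points into zeta):
  P1: zeta <- alpha -> gamma -> delta
  P2: zeta <- alpha -> beta <- gamma -> delta
  P3: zeta <- kappa <- alpha -> gamma -> delta
  P4: zeta <- kappa <- alpha -> beta <- gamma -> delta
Condition 1 (no descendant of zeta in the set): holds — descendants of zeta are {delta}; none are in {beta, gamma}.
Condition 2 (every backdoor path blocked by {beta, gamma}):
  P1: blocked at chain node gamma ∈ conditioning set.
  P2: blocked at fork node gamma ∈ conditioning set.
  P3: blocked at chain node gamma ∈ conditioning set.
  P4: blocked at fork node gamma ∈ conditioning set.
{beta, gamma} satisfies the backdoor criterion.

Yes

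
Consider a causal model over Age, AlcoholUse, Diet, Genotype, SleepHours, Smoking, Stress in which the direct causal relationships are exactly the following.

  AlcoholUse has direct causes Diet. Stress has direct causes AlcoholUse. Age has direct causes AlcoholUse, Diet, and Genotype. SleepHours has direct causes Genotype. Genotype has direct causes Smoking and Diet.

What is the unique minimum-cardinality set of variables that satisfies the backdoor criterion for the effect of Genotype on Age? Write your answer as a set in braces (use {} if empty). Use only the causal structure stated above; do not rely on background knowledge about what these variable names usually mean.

Variables eligible for adjustment (non-descendants of Genotype, excluding Genotype and Age): {AlcoholUse, Diet, Smoking, Stress}.
Backdoor paths from Genotype to Age:
  P1: Genotype <- Diet -> AlcoholUse -> Age
  P2: Genotype <- Diet -> Age
The empty set is not sufficient: P1 (Genotype <- Diet -> AlcoholUse -> Age) has no collider blocking it and no conditioned non-collider, so it is open.
Try {Diet}:
  P1: blocked at fork node Diet ∈ conditioning set.
  P2: blocked at fork node Diet ∈ conditioning set.
{Diet} contains no descendant of Genotype and blocks every backdoor path.
No other singleton works — e.g. {Smoking} leaves P1 open — so {Diet} is the unique smallest valid adjustment set.

{Diet}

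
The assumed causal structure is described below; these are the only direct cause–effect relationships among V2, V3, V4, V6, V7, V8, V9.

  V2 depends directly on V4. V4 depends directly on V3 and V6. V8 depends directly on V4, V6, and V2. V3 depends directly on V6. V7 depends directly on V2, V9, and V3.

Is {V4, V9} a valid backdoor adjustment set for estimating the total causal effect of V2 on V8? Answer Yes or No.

Backdoor paths from V2 to V8 (paths whose first edge points into V2):
  P1: V2 <- V4 <- V6 -> V8
  P2: V2 <- V4 <- V3 <- V6 -> V8
  P3: V2 <- V4 -> V8
Condition 1 (no descendant of V2 in the set): holds — descendants of V2 are {V7, V8}; none are in {V4, V9}.
Condition 2 (every backdoor path blocked by {V4, V9}):
  P1: blocked at chain node V4 ∈ conditioning set.
  P2: blocked at chain node V4 ∈ conditioning set.
  P3: blocked at fork node V4 ∈ conditioning set.
{V4, V9} satisfies the backdoor criterion.

Yes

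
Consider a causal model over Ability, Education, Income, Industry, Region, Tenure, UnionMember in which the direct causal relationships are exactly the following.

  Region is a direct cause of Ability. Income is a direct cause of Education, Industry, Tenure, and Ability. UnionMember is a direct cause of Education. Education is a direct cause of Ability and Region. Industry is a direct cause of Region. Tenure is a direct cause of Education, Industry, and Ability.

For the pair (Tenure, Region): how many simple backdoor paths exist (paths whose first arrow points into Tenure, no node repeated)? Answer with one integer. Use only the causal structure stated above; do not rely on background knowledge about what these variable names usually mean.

A backdoor path from Tenure to Region is any simple undirected path whose first edge points into Tenure (i.e. leaves Tenure via a parent).
Parents of Tenure: {Income}.
Enumerating:
  P1: Tenure <- Income -> Industry -> Region
  P2: Tenure <- Income -> Education -> Region
  P3: Tenure <- Income -> Education -> Ability <- Region
  P4: Tenure <- Income -> Ability <- Education -> Region
  P5: Tenure <- Income -> Ability <- Region
That exhausts the simple backdoor paths. Count: 5.

5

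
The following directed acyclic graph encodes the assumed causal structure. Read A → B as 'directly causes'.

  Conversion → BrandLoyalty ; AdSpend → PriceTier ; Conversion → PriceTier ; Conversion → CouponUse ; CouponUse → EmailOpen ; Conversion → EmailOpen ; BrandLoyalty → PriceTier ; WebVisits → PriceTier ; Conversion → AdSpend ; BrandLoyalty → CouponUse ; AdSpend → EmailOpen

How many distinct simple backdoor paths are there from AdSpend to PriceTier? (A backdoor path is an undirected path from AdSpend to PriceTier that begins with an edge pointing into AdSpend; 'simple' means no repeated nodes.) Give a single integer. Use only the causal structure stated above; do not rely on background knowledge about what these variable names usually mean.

A backdoor path from AdSpend to PriceTier is any simple undirected path whose first edge points into AdSpend (i.e. leaves AdSpend via a parent).
Parents of AdSpend: {Conversion}.
Enumerating:
  P1: AdSpend <- Conversion -> BrandLoyalty -> PriceTier
  P2: AdSpend <- Conversion -> CouponUse <- BrandLoyalty -> PriceTier
  P3: AdSpend <- Conversion -> EmailOpen <- CouponUse <- BrandLoyalty -> PriceTier
  P4: AdSpend <- Conversion -> PriceTier
That exhausts the simple backdoor paths. Count: 4.

4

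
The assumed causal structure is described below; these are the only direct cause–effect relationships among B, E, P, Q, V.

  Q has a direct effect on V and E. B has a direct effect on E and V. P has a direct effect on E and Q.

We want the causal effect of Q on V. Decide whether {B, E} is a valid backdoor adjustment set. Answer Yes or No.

Backdoor paths from Q to V (paths whose first edge points into Q):
  P1: Q <- P -> E <- B -> V
Condition 1 (no descendant of Q in the set): FAILS — E is a descendant of Q.
Condition 2 (every backdoor path blocked by {B, E}):
  P1: blocked at fork node B ∈ conditioning set.
{B, E} does not satisfy the backdoor criterion.

No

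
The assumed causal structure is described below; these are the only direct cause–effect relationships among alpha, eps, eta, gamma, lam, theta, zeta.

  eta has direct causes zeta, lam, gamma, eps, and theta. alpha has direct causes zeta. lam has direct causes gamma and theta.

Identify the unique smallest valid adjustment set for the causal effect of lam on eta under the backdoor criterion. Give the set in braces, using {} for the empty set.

{gamma, theta}

Variables eligible for adjustment (non-descendants of lam, excluding lam and eta): {alpha, eps, gamma, theta, zeta}.
Backdoor paths from lam to eta:
  P1: lam <- gamma -> eta
  P2: lam <- theta -> eta
The empty set is not sufficient: P1 (lam <- gamma -> eta) has no collider blocking it and no conditioned non-collider, so it is open.
Try {gamma, theta}:
  P1: blocked at fork node gamma ∈ conditioning set.
  P2: blocked at fork node theta ∈ conditioning set.
{gamma, theta} contains no descendant of lam and blocks every backdoor path.
Every element of {gamma, theta} is needed (dropping gamma leaves P1 open; dropping theta leaves P2 open), so no proper subset is valid.
Among all size-2 subsets of the eligible variables, only {gamma, theta} blocks every backdoor path, so it is the unique smallest valid adjustment set.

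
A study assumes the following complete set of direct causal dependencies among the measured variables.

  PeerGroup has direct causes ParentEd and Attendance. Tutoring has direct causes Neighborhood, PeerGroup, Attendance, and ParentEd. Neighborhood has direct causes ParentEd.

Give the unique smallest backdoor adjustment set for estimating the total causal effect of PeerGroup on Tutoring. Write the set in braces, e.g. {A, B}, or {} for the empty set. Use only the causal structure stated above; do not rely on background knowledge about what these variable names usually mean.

Variables eligible for adjustment (non-descendants of PeerGroup, excluding PeerGroup and Tutoring): {Attendance, Neighborhood, ParentEd}.
Backdoor paths from PeerGroup to Tutoring:
  P1: PeerGroup <- Attendance -> Tutoring
  P2: PeerGroup <- ParentEd -> Neighborhood -> Tutoring
  P3: PeerGroup <- ParentEd -> Tutoring
The empty set is not sufficient: P1 (PeerGroup <- Attendance -> Tutoring) has no collider blocking it and no conditioned non-collider, so it is open.
Try {Attendance, ParentEd}:
  P1: blocked at fork node Attendance ∈ conditioning set.
  P2: blocked at fork node ParentEd ∈ conditioning set.
  P3: blocked at fork node ParentEd ∈ conditioning set.
{Attendance, ParentEd} contains no descendant of PeerGroup and blocks every backdoor path.
Every element of {Attendance, ParentEd} is needed (dropping Attendance leaves P1 open; dropping ParentEd leaves P2 open), so no proper subset is valid.
Among all size-2 subsets of the eligible variables, only {Attendance, ParentEd} blocks every backdoor path, so it is the unique smallest valid adjustment set.

{Attendance, ParentEd}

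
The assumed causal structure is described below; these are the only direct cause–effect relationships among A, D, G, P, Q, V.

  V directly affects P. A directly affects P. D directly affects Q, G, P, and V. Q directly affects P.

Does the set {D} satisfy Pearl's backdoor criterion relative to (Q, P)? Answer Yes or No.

Backdoor paths from Q to P (paths whose first edge points into Q):
  P1: Q <- D -> V -> P
  P2: Q <- D -> P
Condition 1 (no descendant of Q in the set): holds — descendants of Q are {P}; none are in {D}.
Condition 2 (every backdoor path blocked by {D}):
  P1: blocked at fork node D ∈ conditioning set.
  P2: blocked at fork node D ∈ conditioning set.
{D} satisfies the backdoor criterion.

Yes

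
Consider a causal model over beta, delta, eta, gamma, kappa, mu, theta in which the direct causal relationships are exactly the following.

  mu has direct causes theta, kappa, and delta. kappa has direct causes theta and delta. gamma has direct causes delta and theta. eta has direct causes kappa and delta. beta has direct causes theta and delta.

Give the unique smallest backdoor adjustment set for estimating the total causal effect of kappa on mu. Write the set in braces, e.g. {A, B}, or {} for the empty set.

Variables eligible for adjustment (non-descendants of kappa, excluding kappa and mu): {beta, delta, gamma, theta}.
Backdoor paths from kappa to mu:
  P1: kappa <- delta -> beta <- theta -> mu
  P2: kappa <- delta -> gamma <- theta -> mu
  P3: kappa <- delta -> mu
  P4: kappa <- theta -> beta <- delta -> mu
  P5: kappa <- theta -> gamma <- delta -> mu
  P6: kappa <- theta -> mu
The empty set is not sufficient: P3 (kappa <- delta -> mu) has no collider blocking it and no conditioned non-collider, so it is open.
Try {delta, theta}:
  P1: blocked at fork node delta ∈ conditioning set.
  P2: blocked at fork node delta ∈ conditioning set.
  P3: blocked at fork node delta ∈ conditioning set.
  P4: blocked at fork node theta ∈ conditioning set.
  P5: blocked at fork node theta ∈ conditioning set.
  P6: blocked at fork node theta ∈ conditioning set.
{delta, theta} contains no descendant of kappa and blocks every backdoor path.
Every element of {delta, theta} is needed (dropping delta leaves P3 open; dropping theta leaves P6 open), so no proper subset is valid.
Among all size-2 subsets of the eligible variables, only {delta, theta} blocks every backdoor path, so it is the unique smallest valid adjustment set.

{delta, theta}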